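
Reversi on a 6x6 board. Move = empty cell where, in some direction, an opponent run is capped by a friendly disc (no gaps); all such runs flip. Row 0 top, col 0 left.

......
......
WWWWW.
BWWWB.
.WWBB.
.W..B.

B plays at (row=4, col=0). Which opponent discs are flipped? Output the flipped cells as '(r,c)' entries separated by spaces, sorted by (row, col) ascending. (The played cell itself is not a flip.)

Answer: (4,1) (4,2)

Derivation:
Dir NW: edge -> no flip
Dir N: first cell 'B' (not opp) -> no flip
Dir NE: opp run (3,1) (2,2), next='.' -> no flip
Dir W: edge -> no flip
Dir E: opp run (4,1) (4,2) capped by B -> flip
Dir SW: edge -> no flip
Dir S: first cell '.' (not opp) -> no flip
Dir SE: opp run (5,1), next=edge -> no flip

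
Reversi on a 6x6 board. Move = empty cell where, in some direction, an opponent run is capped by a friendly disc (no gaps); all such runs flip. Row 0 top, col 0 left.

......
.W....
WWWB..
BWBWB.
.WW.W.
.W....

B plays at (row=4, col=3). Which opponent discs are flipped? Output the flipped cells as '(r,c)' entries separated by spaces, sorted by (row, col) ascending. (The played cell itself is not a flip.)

Dir NW: first cell 'B' (not opp) -> no flip
Dir N: opp run (3,3) capped by B -> flip
Dir NE: first cell 'B' (not opp) -> no flip
Dir W: opp run (4,2) (4,1), next='.' -> no flip
Dir E: opp run (4,4), next='.' -> no flip
Dir SW: first cell '.' (not opp) -> no flip
Dir S: first cell '.' (not opp) -> no flip
Dir SE: first cell '.' (not opp) -> no flip

Answer: (3,3)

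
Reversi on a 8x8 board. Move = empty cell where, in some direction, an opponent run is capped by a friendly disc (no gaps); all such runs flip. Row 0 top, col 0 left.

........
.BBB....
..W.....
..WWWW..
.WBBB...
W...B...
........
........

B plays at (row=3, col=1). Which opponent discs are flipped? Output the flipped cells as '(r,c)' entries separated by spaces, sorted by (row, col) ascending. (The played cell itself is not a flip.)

Answer: (2,2)

Derivation:
Dir NW: first cell '.' (not opp) -> no flip
Dir N: first cell '.' (not opp) -> no flip
Dir NE: opp run (2,2) capped by B -> flip
Dir W: first cell '.' (not opp) -> no flip
Dir E: opp run (3,2) (3,3) (3,4) (3,5), next='.' -> no flip
Dir SW: first cell '.' (not opp) -> no flip
Dir S: opp run (4,1), next='.' -> no flip
Dir SE: first cell 'B' (not opp) -> no flip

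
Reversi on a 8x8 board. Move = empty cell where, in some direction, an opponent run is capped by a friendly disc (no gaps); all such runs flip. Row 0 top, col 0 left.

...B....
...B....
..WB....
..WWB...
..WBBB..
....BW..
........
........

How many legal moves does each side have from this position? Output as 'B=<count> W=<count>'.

Answer: B=7 W=7

Derivation:
-- B to move --
(1,1): flips 2 -> legal
(1,2): no bracket -> illegal
(2,1): flips 2 -> legal
(2,4): no bracket -> illegal
(3,1): flips 3 -> legal
(4,1): flips 2 -> legal
(4,6): no bracket -> illegal
(5,1): no bracket -> illegal
(5,2): no bracket -> illegal
(5,3): no bracket -> illegal
(5,6): flips 1 -> legal
(6,4): no bracket -> illegal
(6,5): flips 1 -> legal
(6,6): flips 1 -> legal
B mobility = 7
-- W to move --
(0,2): no bracket -> illegal
(0,4): flips 1 -> legal
(1,2): no bracket -> illegal
(1,4): flips 1 -> legal
(2,4): flips 1 -> legal
(2,5): no bracket -> illegal
(3,5): flips 2 -> legal
(3,6): no bracket -> illegal
(4,6): flips 3 -> legal
(5,2): no bracket -> illegal
(5,3): flips 2 -> legal
(5,6): no bracket -> illegal
(6,3): no bracket -> illegal
(6,4): no bracket -> illegal
(6,5): flips 2 -> legal
W mobility = 7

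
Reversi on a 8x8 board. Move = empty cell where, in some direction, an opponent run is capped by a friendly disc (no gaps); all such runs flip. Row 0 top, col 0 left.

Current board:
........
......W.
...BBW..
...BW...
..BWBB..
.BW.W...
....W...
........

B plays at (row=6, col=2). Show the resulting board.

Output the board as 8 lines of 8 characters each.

Place B at (6,2); scan 8 dirs for brackets.
Dir NW: first cell 'B' (not opp) -> no flip
Dir N: opp run (5,2) capped by B -> flip
Dir NE: first cell '.' (not opp) -> no flip
Dir W: first cell '.' (not opp) -> no flip
Dir E: first cell '.' (not opp) -> no flip
Dir SW: first cell '.' (not opp) -> no flip
Dir S: first cell '.' (not opp) -> no flip
Dir SE: first cell '.' (not opp) -> no flip
All flips: (5,2)

Answer: ........
......W.
...BBW..
...BW...
..BWBB..
.BB.W...
..B.W...
........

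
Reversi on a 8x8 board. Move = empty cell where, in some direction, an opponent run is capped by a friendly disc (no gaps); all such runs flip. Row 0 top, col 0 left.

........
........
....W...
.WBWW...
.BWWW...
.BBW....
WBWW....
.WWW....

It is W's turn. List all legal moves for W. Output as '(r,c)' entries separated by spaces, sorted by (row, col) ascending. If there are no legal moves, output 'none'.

Answer: (2,1) (2,2) (3,0) (4,0) (5,0) (7,0)

Derivation:
(2,1): flips 1 -> legal
(2,2): flips 1 -> legal
(2,3): no bracket -> illegal
(3,0): flips 2 -> legal
(4,0): flips 2 -> legal
(5,0): flips 3 -> legal
(7,0): flips 2 -> legal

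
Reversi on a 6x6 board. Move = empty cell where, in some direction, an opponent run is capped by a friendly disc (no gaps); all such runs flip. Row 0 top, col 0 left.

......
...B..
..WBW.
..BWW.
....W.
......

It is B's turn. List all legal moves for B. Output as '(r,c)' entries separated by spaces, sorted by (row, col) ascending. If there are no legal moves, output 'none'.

(1,1): no bracket -> illegal
(1,2): flips 1 -> legal
(1,4): no bracket -> illegal
(1,5): no bracket -> illegal
(2,1): flips 1 -> legal
(2,5): flips 1 -> legal
(3,1): flips 1 -> legal
(3,5): flips 3 -> legal
(4,2): no bracket -> illegal
(4,3): flips 1 -> legal
(4,5): flips 1 -> legal
(5,3): no bracket -> illegal
(5,4): no bracket -> illegal
(5,5): no bracket -> illegal

Answer: (1,2) (2,1) (2,5) (3,1) (3,5) (4,3) (4,5)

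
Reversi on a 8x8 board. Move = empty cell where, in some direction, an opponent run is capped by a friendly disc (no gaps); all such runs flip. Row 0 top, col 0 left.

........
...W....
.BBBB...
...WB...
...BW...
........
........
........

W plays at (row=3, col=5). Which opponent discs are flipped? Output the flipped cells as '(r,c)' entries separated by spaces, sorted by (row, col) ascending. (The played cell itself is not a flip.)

Answer: (2,4) (3,4)

Derivation:
Dir NW: opp run (2,4) capped by W -> flip
Dir N: first cell '.' (not opp) -> no flip
Dir NE: first cell '.' (not opp) -> no flip
Dir W: opp run (3,4) capped by W -> flip
Dir E: first cell '.' (not opp) -> no flip
Dir SW: first cell 'W' (not opp) -> no flip
Dir S: first cell '.' (not opp) -> no flip
Dir SE: first cell '.' (not opp) -> no flip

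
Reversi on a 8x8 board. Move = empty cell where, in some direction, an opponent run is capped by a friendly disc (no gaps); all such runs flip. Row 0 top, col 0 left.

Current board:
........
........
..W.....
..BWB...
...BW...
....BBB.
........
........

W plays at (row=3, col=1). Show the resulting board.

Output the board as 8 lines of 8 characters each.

Answer: ........
........
..W.....
.WWWB...
...BW...
....BBB.
........
........

Derivation:
Place W at (3,1); scan 8 dirs for brackets.
Dir NW: first cell '.' (not opp) -> no flip
Dir N: first cell '.' (not opp) -> no flip
Dir NE: first cell 'W' (not opp) -> no flip
Dir W: first cell '.' (not opp) -> no flip
Dir E: opp run (3,2) capped by W -> flip
Dir SW: first cell '.' (not opp) -> no flip
Dir S: first cell '.' (not opp) -> no flip
Dir SE: first cell '.' (not opp) -> no flip
All flips: (3,2)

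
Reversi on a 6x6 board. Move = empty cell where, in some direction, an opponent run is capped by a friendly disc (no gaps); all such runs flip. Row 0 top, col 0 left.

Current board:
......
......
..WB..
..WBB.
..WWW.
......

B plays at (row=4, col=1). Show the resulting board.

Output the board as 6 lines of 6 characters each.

Answer: ......
......
..WB..
..BBB.
.BWWW.
......

Derivation:
Place B at (4,1); scan 8 dirs for brackets.
Dir NW: first cell '.' (not opp) -> no flip
Dir N: first cell '.' (not opp) -> no flip
Dir NE: opp run (3,2) capped by B -> flip
Dir W: first cell '.' (not opp) -> no flip
Dir E: opp run (4,2) (4,3) (4,4), next='.' -> no flip
Dir SW: first cell '.' (not opp) -> no flip
Dir S: first cell '.' (not opp) -> no flip
Dir SE: first cell '.' (not opp) -> no flip
All flips: (3,2)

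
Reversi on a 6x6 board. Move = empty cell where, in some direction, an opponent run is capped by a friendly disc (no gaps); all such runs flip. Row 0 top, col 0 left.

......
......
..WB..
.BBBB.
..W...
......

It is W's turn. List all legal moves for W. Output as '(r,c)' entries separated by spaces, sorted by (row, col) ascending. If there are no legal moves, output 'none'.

(1,2): no bracket -> illegal
(1,3): no bracket -> illegal
(1,4): no bracket -> illegal
(2,0): flips 1 -> legal
(2,1): no bracket -> illegal
(2,4): flips 2 -> legal
(2,5): no bracket -> illegal
(3,0): no bracket -> illegal
(3,5): no bracket -> illegal
(4,0): flips 1 -> legal
(4,1): no bracket -> illegal
(4,3): no bracket -> illegal
(4,4): flips 1 -> legal
(4,5): no bracket -> illegal

Answer: (2,0) (2,4) (4,0) (4,4)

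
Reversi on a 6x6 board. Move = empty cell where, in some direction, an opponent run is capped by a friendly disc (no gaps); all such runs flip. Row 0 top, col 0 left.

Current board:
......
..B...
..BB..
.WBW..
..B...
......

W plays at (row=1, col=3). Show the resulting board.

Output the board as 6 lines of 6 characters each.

Place W at (1,3); scan 8 dirs for brackets.
Dir NW: first cell '.' (not opp) -> no flip
Dir N: first cell '.' (not opp) -> no flip
Dir NE: first cell '.' (not opp) -> no flip
Dir W: opp run (1,2), next='.' -> no flip
Dir E: first cell '.' (not opp) -> no flip
Dir SW: opp run (2,2) capped by W -> flip
Dir S: opp run (2,3) capped by W -> flip
Dir SE: first cell '.' (not opp) -> no flip
All flips: (2,2) (2,3)

Answer: ......
..BW..
..WW..
.WBW..
..B...
......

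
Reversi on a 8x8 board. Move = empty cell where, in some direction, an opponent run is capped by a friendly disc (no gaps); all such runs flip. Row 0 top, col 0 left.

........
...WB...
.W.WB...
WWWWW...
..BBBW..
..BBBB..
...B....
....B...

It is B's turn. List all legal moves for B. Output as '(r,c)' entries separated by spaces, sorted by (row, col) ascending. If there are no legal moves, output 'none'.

(0,2): flips 1 -> legal
(0,3): flips 3 -> legal
(0,4): no bracket -> illegal
(1,0): flips 2 -> legal
(1,1): no bracket -> illegal
(1,2): flips 1 -> legal
(2,0): flips 1 -> legal
(2,2): flips 3 -> legal
(2,5): flips 1 -> legal
(3,5): flips 1 -> legal
(3,6): flips 1 -> legal
(4,0): no bracket -> illegal
(4,1): flips 2 -> legal
(4,6): flips 1 -> legal
(5,6): no bracket -> illegal

Answer: (0,2) (0,3) (1,0) (1,2) (2,0) (2,2) (2,5) (3,5) (3,6) (4,1) (4,6)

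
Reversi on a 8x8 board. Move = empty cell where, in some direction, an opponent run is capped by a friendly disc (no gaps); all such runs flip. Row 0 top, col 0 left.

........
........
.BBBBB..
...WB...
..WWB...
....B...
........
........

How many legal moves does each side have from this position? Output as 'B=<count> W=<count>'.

Answer: B=5 W=8

Derivation:
-- B to move --
(3,1): no bracket -> illegal
(3,2): flips 2 -> legal
(4,1): flips 2 -> legal
(5,1): flips 2 -> legal
(5,2): flips 1 -> legal
(5,3): flips 2 -> legal
B mobility = 5
-- W to move --
(1,0): no bracket -> illegal
(1,1): flips 1 -> legal
(1,2): no bracket -> illegal
(1,3): flips 1 -> legal
(1,4): no bracket -> illegal
(1,5): flips 1 -> legal
(1,6): flips 2 -> legal
(2,0): no bracket -> illegal
(2,6): no bracket -> illegal
(3,0): no bracket -> illegal
(3,1): no bracket -> illegal
(3,2): no bracket -> illegal
(3,5): flips 1 -> legal
(3,6): no bracket -> illegal
(4,5): flips 1 -> legal
(5,3): no bracket -> illegal
(5,5): flips 1 -> legal
(6,3): no bracket -> illegal
(6,4): no bracket -> illegal
(6,5): flips 1 -> legal
W mobility = 8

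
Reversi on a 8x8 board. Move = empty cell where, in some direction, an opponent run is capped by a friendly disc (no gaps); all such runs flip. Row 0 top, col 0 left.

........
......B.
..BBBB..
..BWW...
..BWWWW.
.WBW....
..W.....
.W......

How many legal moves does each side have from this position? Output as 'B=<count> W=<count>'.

-- B to move --
(3,5): flips 2 -> legal
(3,6): no bracket -> illegal
(3,7): no bracket -> illegal
(4,0): no bracket -> illegal
(4,1): no bracket -> illegal
(4,7): flips 4 -> legal
(5,0): flips 1 -> legal
(5,4): flips 4 -> legal
(5,5): flips 2 -> legal
(5,6): flips 2 -> legal
(5,7): no bracket -> illegal
(6,0): flips 1 -> legal
(6,1): no bracket -> illegal
(6,3): flips 3 -> legal
(6,4): flips 1 -> legal
(7,0): no bracket -> illegal
(7,2): flips 1 -> legal
(7,3): no bracket -> illegal
B mobility = 10
-- W to move --
(0,5): no bracket -> illegal
(0,6): no bracket -> illegal
(0,7): flips 2 -> legal
(1,1): flips 1 -> legal
(1,2): flips 5 -> legal
(1,3): flips 1 -> legal
(1,4): flips 1 -> legal
(1,5): flips 1 -> legal
(1,7): no bracket -> illegal
(2,1): flips 1 -> legal
(2,6): no bracket -> illegal
(2,7): no bracket -> illegal
(3,1): flips 2 -> legal
(3,5): no bracket -> illegal
(3,6): no bracket -> illegal
(4,1): flips 1 -> legal
(6,1): flips 1 -> legal
(6,3): no bracket -> illegal
W mobility = 10

Answer: B=10 W=10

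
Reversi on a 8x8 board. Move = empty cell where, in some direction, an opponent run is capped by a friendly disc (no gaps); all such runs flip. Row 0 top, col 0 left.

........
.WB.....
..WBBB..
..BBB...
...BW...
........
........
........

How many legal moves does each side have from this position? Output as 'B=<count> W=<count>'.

-- B to move --
(0,0): flips 2 -> legal
(0,1): no bracket -> illegal
(0,2): no bracket -> illegal
(1,0): flips 1 -> legal
(1,3): no bracket -> illegal
(2,0): no bracket -> illegal
(2,1): flips 1 -> legal
(3,1): no bracket -> illegal
(3,5): no bracket -> illegal
(4,5): flips 1 -> legal
(5,3): no bracket -> illegal
(5,4): flips 1 -> legal
(5,5): flips 1 -> legal
B mobility = 6
-- W to move --
(0,1): no bracket -> illegal
(0,2): flips 1 -> legal
(0,3): no bracket -> illegal
(1,3): flips 1 -> legal
(1,4): flips 2 -> legal
(1,5): no bracket -> illegal
(1,6): no bracket -> illegal
(2,1): no bracket -> illegal
(2,6): flips 3 -> legal
(3,1): no bracket -> illegal
(3,5): no bracket -> illegal
(3,6): no bracket -> illegal
(4,1): no bracket -> illegal
(4,2): flips 2 -> legal
(4,5): no bracket -> illegal
(5,2): no bracket -> illegal
(5,3): no bracket -> illegal
(5,4): no bracket -> illegal
W mobility = 5

Answer: B=6 W=5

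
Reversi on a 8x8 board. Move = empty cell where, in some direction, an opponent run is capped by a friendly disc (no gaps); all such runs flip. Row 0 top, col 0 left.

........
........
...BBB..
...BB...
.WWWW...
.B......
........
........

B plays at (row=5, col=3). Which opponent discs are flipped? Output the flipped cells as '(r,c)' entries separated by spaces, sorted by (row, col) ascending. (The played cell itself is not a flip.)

Answer: (4,3)

Derivation:
Dir NW: opp run (4,2), next='.' -> no flip
Dir N: opp run (4,3) capped by B -> flip
Dir NE: opp run (4,4), next='.' -> no flip
Dir W: first cell '.' (not opp) -> no flip
Dir E: first cell '.' (not opp) -> no flip
Dir SW: first cell '.' (not opp) -> no flip
Dir S: first cell '.' (not opp) -> no flip
Dir SE: first cell '.' (not opp) -> no flip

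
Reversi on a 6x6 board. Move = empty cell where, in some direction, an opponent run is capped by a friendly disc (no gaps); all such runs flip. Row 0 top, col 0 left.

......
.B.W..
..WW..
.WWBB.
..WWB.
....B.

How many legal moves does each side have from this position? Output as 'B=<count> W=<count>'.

-- B to move --
(0,2): no bracket -> illegal
(0,3): flips 2 -> legal
(0,4): no bracket -> illegal
(1,2): flips 1 -> legal
(1,4): no bracket -> illegal
(2,0): no bracket -> illegal
(2,1): flips 2 -> legal
(2,4): no bracket -> illegal
(3,0): flips 2 -> legal
(4,0): no bracket -> illegal
(4,1): flips 2 -> legal
(5,1): flips 1 -> legal
(5,2): flips 1 -> legal
(5,3): flips 1 -> legal
B mobility = 8
-- W to move --
(0,0): flips 1 -> legal
(0,1): no bracket -> illegal
(0,2): no bracket -> illegal
(1,0): no bracket -> illegal
(1,2): no bracket -> illegal
(2,0): no bracket -> illegal
(2,1): no bracket -> illegal
(2,4): flips 1 -> legal
(2,5): flips 1 -> legal
(3,5): flips 2 -> legal
(4,5): flips 2 -> legal
(5,3): no bracket -> illegal
(5,5): flips 2 -> legal
W mobility = 6

Answer: B=8 W=6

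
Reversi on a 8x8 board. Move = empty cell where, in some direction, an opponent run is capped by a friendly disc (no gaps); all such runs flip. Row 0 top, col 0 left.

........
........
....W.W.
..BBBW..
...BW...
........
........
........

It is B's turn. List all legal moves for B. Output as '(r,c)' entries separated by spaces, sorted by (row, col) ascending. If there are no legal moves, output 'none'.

Answer: (1,4) (1,5) (3,6) (4,5) (5,4) (5,5)

Derivation:
(1,3): no bracket -> illegal
(1,4): flips 1 -> legal
(1,5): flips 1 -> legal
(1,6): no bracket -> illegal
(1,7): no bracket -> illegal
(2,3): no bracket -> illegal
(2,5): no bracket -> illegal
(2,7): no bracket -> illegal
(3,6): flips 1 -> legal
(3,7): no bracket -> illegal
(4,5): flips 1 -> legal
(4,6): no bracket -> illegal
(5,3): no bracket -> illegal
(5,4): flips 1 -> legal
(5,5): flips 1 -> legal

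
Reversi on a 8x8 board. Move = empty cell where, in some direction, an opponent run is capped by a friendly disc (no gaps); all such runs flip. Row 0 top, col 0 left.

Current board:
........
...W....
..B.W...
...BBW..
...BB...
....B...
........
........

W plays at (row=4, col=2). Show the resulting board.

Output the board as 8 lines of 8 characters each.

Place W at (4,2); scan 8 dirs for brackets.
Dir NW: first cell '.' (not opp) -> no flip
Dir N: first cell '.' (not opp) -> no flip
Dir NE: opp run (3,3) capped by W -> flip
Dir W: first cell '.' (not opp) -> no flip
Dir E: opp run (4,3) (4,4), next='.' -> no flip
Dir SW: first cell '.' (not opp) -> no flip
Dir S: first cell '.' (not opp) -> no flip
Dir SE: first cell '.' (not opp) -> no flip
All flips: (3,3)

Answer: ........
...W....
..B.W...
...WBW..
..WBB...
....B...
........
........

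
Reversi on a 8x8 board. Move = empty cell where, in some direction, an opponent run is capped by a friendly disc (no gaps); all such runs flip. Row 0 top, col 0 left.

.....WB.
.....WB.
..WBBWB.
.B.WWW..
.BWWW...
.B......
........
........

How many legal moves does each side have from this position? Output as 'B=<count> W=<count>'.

-- B to move --
(0,4): flips 2 -> legal
(1,1): no bracket -> illegal
(1,2): no bracket -> illegal
(1,3): flips 1 -> legal
(1,4): flips 1 -> legal
(2,1): flips 1 -> legal
(3,2): no bracket -> illegal
(3,6): no bracket -> illegal
(4,5): flips 4 -> legal
(4,6): flips 1 -> legal
(5,2): flips 3 -> legal
(5,3): flips 5 -> legal
(5,4): flips 2 -> legal
(5,5): no bracket -> illegal
B mobility = 9
-- W to move --
(0,7): flips 2 -> legal
(1,2): flips 1 -> legal
(1,3): flips 2 -> legal
(1,4): flips 1 -> legal
(1,7): flips 2 -> legal
(2,0): flips 1 -> legal
(2,1): no bracket -> illegal
(2,7): flips 2 -> legal
(3,0): no bracket -> illegal
(3,2): no bracket -> illegal
(3,6): no bracket -> illegal
(3,7): flips 1 -> legal
(4,0): flips 2 -> legal
(5,0): no bracket -> illegal
(5,2): no bracket -> illegal
(6,0): flips 1 -> legal
(6,1): no bracket -> illegal
(6,2): no bracket -> illegal
W mobility = 10

Answer: B=9 W=10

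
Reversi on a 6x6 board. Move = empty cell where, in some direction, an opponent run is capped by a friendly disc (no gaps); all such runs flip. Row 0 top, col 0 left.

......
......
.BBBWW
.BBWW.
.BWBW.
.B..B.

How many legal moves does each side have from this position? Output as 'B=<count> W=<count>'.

Answer: B=7 W=8

Derivation:
-- B to move --
(1,3): no bracket -> illegal
(1,4): flips 3 -> legal
(1,5): flips 3 -> legal
(3,5): flips 2 -> legal
(4,5): flips 2 -> legal
(5,2): flips 1 -> legal
(5,3): flips 1 -> legal
(5,5): flips 2 -> legal
B mobility = 7
-- W to move --
(1,0): no bracket -> illegal
(1,1): flips 1 -> legal
(1,2): flips 3 -> legal
(1,3): flips 1 -> legal
(1,4): no bracket -> illegal
(2,0): flips 4 -> legal
(3,0): flips 2 -> legal
(4,0): flips 1 -> legal
(4,5): no bracket -> illegal
(5,0): no bracket -> illegal
(5,2): flips 1 -> legal
(5,3): flips 1 -> legal
(5,5): no bracket -> illegal
W mobility = 8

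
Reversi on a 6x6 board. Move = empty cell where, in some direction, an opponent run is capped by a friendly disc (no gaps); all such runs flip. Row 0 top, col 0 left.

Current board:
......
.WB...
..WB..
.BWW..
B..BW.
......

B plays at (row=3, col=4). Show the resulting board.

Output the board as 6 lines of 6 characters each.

Place B at (3,4); scan 8 dirs for brackets.
Dir NW: first cell 'B' (not opp) -> no flip
Dir N: first cell '.' (not opp) -> no flip
Dir NE: first cell '.' (not opp) -> no flip
Dir W: opp run (3,3) (3,2) capped by B -> flip
Dir E: first cell '.' (not opp) -> no flip
Dir SW: first cell 'B' (not opp) -> no flip
Dir S: opp run (4,4), next='.' -> no flip
Dir SE: first cell '.' (not opp) -> no flip
All flips: (3,2) (3,3)

Answer: ......
.WB...
..WB..
.BBBB.
B..BW.
......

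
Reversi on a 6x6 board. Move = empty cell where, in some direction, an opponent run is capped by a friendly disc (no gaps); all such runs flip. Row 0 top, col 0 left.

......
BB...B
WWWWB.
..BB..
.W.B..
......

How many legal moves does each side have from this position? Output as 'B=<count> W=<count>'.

-- B to move --
(1,2): flips 1 -> legal
(1,3): flips 1 -> legal
(1,4): flips 1 -> legal
(3,0): flips 1 -> legal
(3,1): flips 1 -> legal
(3,4): no bracket -> illegal
(4,0): no bracket -> illegal
(4,2): no bracket -> illegal
(5,0): flips 1 -> legal
(5,1): no bracket -> illegal
(5,2): no bracket -> illegal
B mobility = 6
-- W to move --
(0,0): flips 2 -> legal
(0,1): flips 1 -> legal
(0,2): flips 1 -> legal
(0,4): no bracket -> illegal
(0,5): no bracket -> illegal
(1,2): no bracket -> illegal
(1,3): no bracket -> illegal
(1,4): no bracket -> illegal
(2,5): flips 1 -> legal
(3,1): no bracket -> illegal
(3,4): no bracket -> illegal
(3,5): no bracket -> illegal
(4,2): flips 1 -> legal
(4,4): flips 1 -> legal
(5,2): no bracket -> illegal
(5,3): flips 2 -> legal
(5,4): flips 2 -> legal
W mobility = 8

Answer: B=6 W=8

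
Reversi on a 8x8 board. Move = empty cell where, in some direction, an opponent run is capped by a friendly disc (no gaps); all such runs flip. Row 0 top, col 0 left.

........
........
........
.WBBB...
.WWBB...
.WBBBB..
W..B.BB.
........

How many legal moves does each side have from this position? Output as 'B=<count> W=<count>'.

Answer: B=4 W=9

Derivation:
-- B to move --
(2,0): flips 2 -> legal
(2,1): no bracket -> illegal
(2,2): no bracket -> illegal
(3,0): flips 2 -> legal
(4,0): flips 2 -> legal
(5,0): flips 2 -> legal
(6,1): no bracket -> illegal
(6,2): no bracket -> illegal
(7,0): no bracket -> illegal
(7,1): no bracket -> illegal
B mobility = 4
-- W to move --
(2,1): no bracket -> illegal
(2,2): flips 1 -> legal
(2,3): flips 1 -> legal
(2,4): flips 1 -> legal
(2,5): no bracket -> illegal
(3,5): flips 3 -> legal
(4,5): flips 2 -> legal
(4,6): no bracket -> illegal
(5,6): flips 4 -> legal
(5,7): no bracket -> illegal
(6,1): no bracket -> illegal
(6,2): flips 1 -> legal
(6,4): flips 1 -> legal
(6,7): no bracket -> illegal
(7,2): no bracket -> illegal
(7,3): no bracket -> illegal
(7,4): flips 2 -> legal
(7,5): no bracket -> illegal
(7,6): no bracket -> illegal
(7,7): no bracket -> illegal
W mobility = 9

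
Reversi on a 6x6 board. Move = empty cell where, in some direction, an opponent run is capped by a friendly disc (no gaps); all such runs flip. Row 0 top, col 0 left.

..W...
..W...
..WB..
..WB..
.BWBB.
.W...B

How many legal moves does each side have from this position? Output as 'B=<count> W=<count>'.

-- B to move --
(0,1): flips 1 -> legal
(0,3): no bracket -> illegal
(1,1): flips 1 -> legal
(1,3): no bracket -> illegal
(2,1): flips 2 -> legal
(3,1): flips 1 -> legal
(4,0): no bracket -> illegal
(5,0): no bracket -> illegal
(5,2): no bracket -> illegal
(5,3): no bracket -> illegal
B mobility = 4
-- W to move --
(1,3): no bracket -> illegal
(1,4): flips 1 -> legal
(2,4): flips 2 -> legal
(3,0): no bracket -> illegal
(3,1): flips 1 -> legal
(3,4): flips 2 -> legal
(3,5): no bracket -> illegal
(4,0): flips 1 -> legal
(4,5): flips 2 -> legal
(5,0): flips 1 -> legal
(5,2): no bracket -> illegal
(5,3): no bracket -> illegal
(5,4): flips 1 -> legal
W mobility = 8

Answer: B=4 W=8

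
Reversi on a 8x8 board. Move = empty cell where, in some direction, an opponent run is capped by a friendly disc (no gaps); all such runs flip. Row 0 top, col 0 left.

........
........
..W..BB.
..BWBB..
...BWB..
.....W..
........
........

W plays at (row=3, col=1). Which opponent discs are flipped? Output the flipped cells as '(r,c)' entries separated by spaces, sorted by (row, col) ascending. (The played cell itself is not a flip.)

Dir NW: first cell '.' (not opp) -> no flip
Dir N: first cell '.' (not opp) -> no flip
Dir NE: first cell 'W' (not opp) -> no flip
Dir W: first cell '.' (not opp) -> no flip
Dir E: opp run (3,2) capped by W -> flip
Dir SW: first cell '.' (not opp) -> no flip
Dir S: first cell '.' (not opp) -> no flip
Dir SE: first cell '.' (not opp) -> no flip

Answer: (3,2)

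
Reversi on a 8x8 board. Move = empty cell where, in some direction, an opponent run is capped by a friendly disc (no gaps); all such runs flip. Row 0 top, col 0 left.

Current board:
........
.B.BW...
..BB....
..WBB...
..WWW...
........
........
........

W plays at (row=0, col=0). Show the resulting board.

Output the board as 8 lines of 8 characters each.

Place W at (0,0); scan 8 dirs for brackets.
Dir NW: edge -> no flip
Dir N: edge -> no flip
Dir NE: edge -> no flip
Dir W: edge -> no flip
Dir E: first cell '.' (not opp) -> no flip
Dir SW: edge -> no flip
Dir S: first cell '.' (not opp) -> no flip
Dir SE: opp run (1,1) (2,2) (3,3) capped by W -> flip
All flips: (1,1) (2,2) (3,3)

Answer: W.......
.W.BW...
..WB....
..WWB...
..WWW...
........
........
........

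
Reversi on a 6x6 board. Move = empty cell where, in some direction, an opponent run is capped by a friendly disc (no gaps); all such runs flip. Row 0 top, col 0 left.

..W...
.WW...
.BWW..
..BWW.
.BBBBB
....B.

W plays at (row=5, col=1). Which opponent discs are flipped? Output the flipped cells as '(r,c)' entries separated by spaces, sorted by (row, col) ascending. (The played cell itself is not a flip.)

Answer: (4,2)

Derivation:
Dir NW: first cell '.' (not opp) -> no flip
Dir N: opp run (4,1), next='.' -> no flip
Dir NE: opp run (4,2) capped by W -> flip
Dir W: first cell '.' (not opp) -> no flip
Dir E: first cell '.' (not opp) -> no flip
Dir SW: edge -> no flip
Dir S: edge -> no flip
Dir SE: edge -> no flip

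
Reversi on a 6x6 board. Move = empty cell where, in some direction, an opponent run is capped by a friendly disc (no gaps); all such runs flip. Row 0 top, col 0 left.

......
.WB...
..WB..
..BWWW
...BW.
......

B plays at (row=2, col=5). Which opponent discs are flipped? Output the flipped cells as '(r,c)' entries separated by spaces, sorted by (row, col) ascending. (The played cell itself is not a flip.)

Answer: (3,4)

Derivation:
Dir NW: first cell '.' (not opp) -> no flip
Dir N: first cell '.' (not opp) -> no flip
Dir NE: edge -> no flip
Dir W: first cell '.' (not opp) -> no flip
Dir E: edge -> no flip
Dir SW: opp run (3,4) capped by B -> flip
Dir S: opp run (3,5), next='.' -> no flip
Dir SE: edge -> no flip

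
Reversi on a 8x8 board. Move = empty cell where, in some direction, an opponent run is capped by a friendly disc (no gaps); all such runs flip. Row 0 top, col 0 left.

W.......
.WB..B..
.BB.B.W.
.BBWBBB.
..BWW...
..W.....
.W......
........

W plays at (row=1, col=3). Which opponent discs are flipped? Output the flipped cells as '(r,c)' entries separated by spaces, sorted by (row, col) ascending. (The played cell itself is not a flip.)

Dir NW: first cell '.' (not opp) -> no flip
Dir N: first cell '.' (not opp) -> no flip
Dir NE: first cell '.' (not opp) -> no flip
Dir W: opp run (1,2) capped by W -> flip
Dir E: first cell '.' (not opp) -> no flip
Dir SW: opp run (2,2) (3,1), next='.' -> no flip
Dir S: first cell '.' (not opp) -> no flip
Dir SE: opp run (2,4) (3,5), next='.' -> no flip

Answer: (1,2)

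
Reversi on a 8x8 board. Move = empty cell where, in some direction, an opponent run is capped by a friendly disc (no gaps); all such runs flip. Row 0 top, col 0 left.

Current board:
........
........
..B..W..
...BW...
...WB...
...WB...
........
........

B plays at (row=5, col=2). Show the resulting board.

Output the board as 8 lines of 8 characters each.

Answer: ........
........
..B..W..
...BW...
...WB...
..BBB...
........
........

Derivation:
Place B at (5,2); scan 8 dirs for brackets.
Dir NW: first cell '.' (not opp) -> no flip
Dir N: first cell '.' (not opp) -> no flip
Dir NE: opp run (4,3) (3,4) (2,5), next='.' -> no flip
Dir W: first cell '.' (not opp) -> no flip
Dir E: opp run (5,3) capped by B -> flip
Dir SW: first cell '.' (not opp) -> no flip
Dir S: first cell '.' (not opp) -> no flip
Dir SE: first cell '.' (not opp) -> no flip
All flips: (5,3)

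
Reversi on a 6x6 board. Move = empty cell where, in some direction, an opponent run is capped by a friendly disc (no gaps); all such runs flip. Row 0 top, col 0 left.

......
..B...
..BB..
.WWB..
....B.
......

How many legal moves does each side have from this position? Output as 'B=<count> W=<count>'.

-- B to move --
(2,0): no bracket -> illegal
(2,1): no bracket -> illegal
(3,0): flips 2 -> legal
(4,0): flips 1 -> legal
(4,1): flips 1 -> legal
(4,2): flips 1 -> legal
(4,3): no bracket -> illegal
B mobility = 4
-- W to move --
(0,1): no bracket -> illegal
(0,2): flips 2 -> legal
(0,3): no bracket -> illegal
(1,1): no bracket -> illegal
(1,3): flips 1 -> legal
(1,4): flips 1 -> legal
(2,1): no bracket -> illegal
(2,4): no bracket -> illegal
(3,4): flips 1 -> legal
(3,5): no bracket -> illegal
(4,2): no bracket -> illegal
(4,3): no bracket -> illegal
(4,5): no bracket -> illegal
(5,3): no bracket -> illegal
(5,4): no bracket -> illegal
(5,5): no bracket -> illegal
W mobility = 4

Answer: B=4 W=4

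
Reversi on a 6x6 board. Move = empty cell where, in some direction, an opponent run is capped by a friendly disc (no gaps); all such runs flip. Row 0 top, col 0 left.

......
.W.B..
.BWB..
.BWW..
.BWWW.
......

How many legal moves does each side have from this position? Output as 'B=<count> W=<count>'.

-- B to move --
(0,0): no bracket -> illegal
(0,1): flips 1 -> legal
(0,2): no bracket -> illegal
(1,0): no bracket -> illegal
(1,2): no bracket -> illegal
(2,0): no bracket -> illegal
(2,4): no bracket -> illegal
(3,4): flips 2 -> legal
(3,5): no bracket -> illegal
(4,5): flips 3 -> legal
(5,1): no bracket -> illegal
(5,2): no bracket -> illegal
(5,3): flips 3 -> legal
(5,4): flips 2 -> legal
(5,5): no bracket -> illegal
B mobility = 5
-- W to move --
(0,2): no bracket -> illegal
(0,3): flips 2 -> legal
(0,4): flips 1 -> legal
(1,0): flips 1 -> legal
(1,2): no bracket -> illegal
(1,4): flips 1 -> legal
(2,0): flips 2 -> legal
(2,4): flips 1 -> legal
(3,0): flips 1 -> legal
(3,4): no bracket -> illegal
(4,0): flips 2 -> legal
(5,0): flips 1 -> legal
(5,1): flips 3 -> legal
(5,2): no bracket -> illegal
W mobility = 10

Answer: B=5 W=10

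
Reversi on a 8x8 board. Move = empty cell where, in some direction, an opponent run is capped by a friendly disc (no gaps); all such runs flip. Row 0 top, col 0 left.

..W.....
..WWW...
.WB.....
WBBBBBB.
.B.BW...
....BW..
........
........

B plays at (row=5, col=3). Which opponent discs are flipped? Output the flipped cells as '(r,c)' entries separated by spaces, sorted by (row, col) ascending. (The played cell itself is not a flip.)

Dir NW: first cell '.' (not opp) -> no flip
Dir N: first cell 'B' (not opp) -> no flip
Dir NE: opp run (4,4) capped by B -> flip
Dir W: first cell '.' (not opp) -> no flip
Dir E: first cell 'B' (not opp) -> no flip
Dir SW: first cell '.' (not opp) -> no flip
Dir S: first cell '.' (not opp) -> no flip
Dir SE: first cell '.' (not opp) -> no flip

Answer: (4,4)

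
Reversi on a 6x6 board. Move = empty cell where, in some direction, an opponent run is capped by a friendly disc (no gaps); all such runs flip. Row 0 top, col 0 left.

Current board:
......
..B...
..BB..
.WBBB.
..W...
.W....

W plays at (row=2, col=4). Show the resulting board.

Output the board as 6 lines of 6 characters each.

Answer: ......
..B...
..BBW.
.WBWB.
..W...
.W....

Derivation:
Place W at (2,4); scan 8 dirs for brackets.
Dir NW: first cell '.' (not opp) -> no flip
Dir N: first cell '.' (not opp) -> no flip
Dir NE: first cell '.' (not opp) -> no flip
Dir W: opp run (2,3) (2,2), next='.' -> no flip
Dir E: first cell '.' (not opp) -> no flip
Dir SW: opp run (3,3) capped by W -> flip
Dir S: opp run (3,4), next='.' -> no flip
Dir SE: first cell '.' (not opp) -> no flip
All flips: (3,3)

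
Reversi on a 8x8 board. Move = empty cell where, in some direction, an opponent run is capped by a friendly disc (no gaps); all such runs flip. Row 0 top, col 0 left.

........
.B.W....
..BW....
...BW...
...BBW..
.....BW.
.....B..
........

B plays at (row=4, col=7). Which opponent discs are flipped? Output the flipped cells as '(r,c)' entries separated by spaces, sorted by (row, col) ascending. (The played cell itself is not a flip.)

Answer: (5,6)

Derivation:
Dir NW: first cell '.' (not opp) -> no flip
Dir N: first cell '.' (not opp) -> no flip
Dir NE: edge -> no flip
Dir W: first cell '.' (not opp) -> no flip
Dir E: edge -> no flip
Dir SW: opp run (5,6) capped by B -> flip
Dir S: first cell '.' (not opp) -> no flip
Dir SE: edge -> no flip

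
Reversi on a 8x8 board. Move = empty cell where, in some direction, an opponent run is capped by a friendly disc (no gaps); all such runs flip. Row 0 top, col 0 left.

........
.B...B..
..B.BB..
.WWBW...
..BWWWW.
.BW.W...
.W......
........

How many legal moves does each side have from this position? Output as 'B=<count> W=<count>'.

Answer: B=11 W=9

Derivation:
-- B to move --
(2,0): flips 1 -> legal
(2,1): no bracket -> illegal
(2,3): no bracket -> illegal
(3,0): flips 2 -> legal
(3,5): flips 1 -> legal
(3,6): no bracket -> illegal
(3,7): no bracket -> illegal
(4,0): flips 1 -> legal
(4,1): no bracket -> illegal
(4,7): flips 4 -> legal
(5,0): no bracket -> illegal
(5,3): flips 2 -> legal
(5,5): flips 1 -> legal
(5,6): no bracket -> illegal
(5,7): no bracket -> illegal
(6,0): no bracket -> illegal
(6,2): flips 1 -> legal
(6,3): no bracket -> illegal
(6,4): flips 3 -> legal
(6,5): no bracket -> illegal
(7,0): flips 4 -> legal
(7,1): flips 1 -> legal
(7,2): no bracket -> illegal
B mobility = 11
-- W to move --
(0,0): flips 3 -> legal
(0,1): no bracket -> illegal
(0,2): no bracket -> illegal
(0,4): no bracket -> illegal
(0,5): no bracket -> illegal
(0,6): no bracket -> illegal
(1,0): no bracket -> illegal
(1,2): flips 1 -> legal
(1,3): flips 1 -> legal
(1,4): flips 1 -> legal
(1,6): flips 1 -> legal
(2,0): no bracket -> illegal
(2,1): no bracket -> illegal
(2,3): flips 1 -> legal
(2,6): no bracket -> illegal
(3,5): no bracket -> illegal
(3,6): no bracket -> illegal
(4,0): no bracket -> illegal
(4,1): flips 2 -> legal
(5,0): flips 1 -> legal
(5,3): flips 1 -> legal
(6,0): no bracket -> illegal
(6,2): no bracket -> illegal
W mobility = 9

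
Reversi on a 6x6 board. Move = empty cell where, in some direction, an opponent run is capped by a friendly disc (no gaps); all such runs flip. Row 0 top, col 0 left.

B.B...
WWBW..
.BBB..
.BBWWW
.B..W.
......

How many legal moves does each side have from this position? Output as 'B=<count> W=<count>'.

-- B to move --
(0,1): flips 1 -> legal
(0,3): flips 1 -> legal
(0,4): flips 1 -> legal
(1,4): flips 1 -> legal
(2,0): flips 2 -> legal
(2,4): flips 1 -> legal
(2,5): no bracket -> illegal
(4,2): no bracket -> illegal
(4,3): flips 1 -> legal
(4,5): flips 1 -> legal
(5,3): no bracket -> illegal
(5,4): no bracket -> illegal
(5,5): flips 2 -> legal
B mobility = 9
-- W to move --
(0,1): flips 2 -> legal
(0,3): no bracket -> illegal
(1,4): no bracket -> illegal
(2,0): no bracket -> illegal
(2,4): no bracket -> illegal
(3,0): flips 2 -> legal
(4,0): flips 2 -> legal
(4,2): no bracket -> illegal
(4,3): flips 2 -> legal
(5,0): no bracket -> illegal
(5,1): flips 3 -> legal
(5,2): no bracket -> illegal
W mobility = 5

Answer: B=9 W=5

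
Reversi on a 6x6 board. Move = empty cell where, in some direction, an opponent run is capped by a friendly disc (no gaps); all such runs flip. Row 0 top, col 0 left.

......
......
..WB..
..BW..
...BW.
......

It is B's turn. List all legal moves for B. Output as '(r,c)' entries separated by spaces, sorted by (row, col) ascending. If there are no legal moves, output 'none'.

(1,1): no bracket -> illegal
(1,2): flips 1 -> legal
(1,3): no bracket -> illegal
(2,1): flips 1 -> legal
(2,4): no bracket -> illegal
(3,1): no bracket -> illegal
(3,4): flips 1 -> legal
(3,5): no bracket -> illegal
(4,2): no bracket -> illegal
(4,5): flips 1 -> legal
(5,3): no bracket -> illegal
(5,4): no bracket -> illegal
(5,5): no bracket -> illegal

Answer: (1,2) (2,1) (3,4) (4,5)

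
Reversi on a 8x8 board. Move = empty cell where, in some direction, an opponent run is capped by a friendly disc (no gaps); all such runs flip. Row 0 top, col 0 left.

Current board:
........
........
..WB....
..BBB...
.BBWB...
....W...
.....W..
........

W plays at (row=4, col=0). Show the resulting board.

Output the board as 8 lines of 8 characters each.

Answer: ........
........
..WB....
..BBB...
WWWWB...
....W...
.....W..
........

Derivation:
Place W at (4,0); scan 8 dirs for brackets.
Dir NW: edge -> no flip
Dir N: first cell '.' (not opp) -> no flip
Dir NE: first cell '.' (not opp) -> no flip
Dir W: edge -> no flip
Dir E: opp run (4,1) (4,2) capped by W -> flip
Dir SW: edge -> no flip
Dir S: first cell '.' (not opp) -> no flip
Dir SE: first cell '.' (not opp) -> no flip
All flips: (4,1) (4,2)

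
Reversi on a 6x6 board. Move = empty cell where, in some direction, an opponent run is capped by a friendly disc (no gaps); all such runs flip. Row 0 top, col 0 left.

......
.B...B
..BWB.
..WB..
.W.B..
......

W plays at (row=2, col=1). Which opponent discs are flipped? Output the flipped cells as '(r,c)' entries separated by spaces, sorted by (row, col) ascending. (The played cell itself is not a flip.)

Dir NW: first cell '.' (not opp) -> no flip
Dir N: opp run (1,1), next='.' -> no flip
Dir NE: first cell '.' (not opp) -> no flip
Dir W: first cell '.' (not opp) -> no flip
Dir E: opp run (2,2) capped by W -> flip
Dir SW: first cell '.' (not opp) -> no flip
Dir S: first cell '.' (not opp) -> no flip
Dir SE: first cell 'W' (not opp) -> no flip

Answer: (2,2)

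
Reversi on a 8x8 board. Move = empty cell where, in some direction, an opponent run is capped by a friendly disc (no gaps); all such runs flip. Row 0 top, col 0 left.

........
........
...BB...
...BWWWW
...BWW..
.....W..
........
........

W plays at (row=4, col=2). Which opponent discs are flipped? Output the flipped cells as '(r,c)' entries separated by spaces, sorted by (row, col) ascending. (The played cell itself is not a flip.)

Dir NW: first cell '.' (not opp) -> no flip
Dir N: first cell '.' (not opp) -> no flip
Dir NE: opp run (3,3) (2,4), next='.' -> no flip
Dir W: first cell '.' (not opp) -> no flip
Dir E: opp run (4,3) capped by W -> flip
Dir SW: first cell '.' (not opp) -> no flip
Dir S: first cell '.' (not opp) -> no flip
Dir SE: first cell '.' (not opp) -> no flip

Answer: (4,3)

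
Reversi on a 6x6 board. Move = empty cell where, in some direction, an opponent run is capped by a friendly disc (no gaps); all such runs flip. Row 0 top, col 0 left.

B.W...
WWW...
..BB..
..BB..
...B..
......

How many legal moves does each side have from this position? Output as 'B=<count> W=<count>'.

Answer: B=2 W=3

Derivation:
-- B to move --
(0,1): flips 1 -> legal
(0,3): no bracket -> illegal
(1,3): no bracket -> illegal
(2,0): flips 1 -> legal
(2,1): no bracket -> illegal
B mobility = 2
-- W to move --
(0,1): no bracket -> illegal
(1,3): no bracket -> illegal
(1,4): no bracket -> illegal
(2,1): no bracket -> illegal
(2,4): no bracket -> illegal
(3,1): no bracket -> illegal
(3,4): flips 1 -> legal
(4,1): no bracket -> illegal
(4,2): flips 2 -> legal
(4,4): flips 2 -> legal
(5,2): no bracket -> illegal
(5,3): no bracket -> illegal
(5,4): no bracket -> illegal
W mobility = 3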